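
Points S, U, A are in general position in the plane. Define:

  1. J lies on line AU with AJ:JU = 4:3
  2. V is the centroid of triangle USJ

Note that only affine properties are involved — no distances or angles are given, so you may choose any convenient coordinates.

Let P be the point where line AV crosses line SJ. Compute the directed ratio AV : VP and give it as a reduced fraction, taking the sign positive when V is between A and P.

Set S = (0, 0), U = (1, 0), A = (0, 1); any affine frame gives the same invariant.
1. J lies on line AU with AJ:JU = 4:3 ⇒ J = (4/7, 3/7)
2. V is the centroid of triangle USJ ⇒ V = (11/21, 1/7)
line AV meets SJ at P = (44/105, 11/35)
V = A + t·(P−A) with t = 5/4, so AV:VP = 5/4:-1/4

AV:VP = -5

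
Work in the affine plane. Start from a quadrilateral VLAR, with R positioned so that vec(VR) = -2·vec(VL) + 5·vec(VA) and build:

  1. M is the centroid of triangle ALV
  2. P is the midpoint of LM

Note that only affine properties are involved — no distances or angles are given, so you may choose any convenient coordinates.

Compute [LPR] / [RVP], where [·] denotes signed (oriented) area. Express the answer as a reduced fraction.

[LPR]:[RVP] = -7/22

Work in coordinates with V = (0, 0), L = (1, 0), A = (0, 1), R = (-2, 5).
1. M is the centroid of triangle ALV ⇒ M = (1/3, 1/3)
2. P is the midpoint of LM ⇒ P = (2/3, 1/6)
2·[LPR] = -7/6, 2·[RVP] = 11/3
[LPR]:[RVP] = -7/6:11/3 = -7/22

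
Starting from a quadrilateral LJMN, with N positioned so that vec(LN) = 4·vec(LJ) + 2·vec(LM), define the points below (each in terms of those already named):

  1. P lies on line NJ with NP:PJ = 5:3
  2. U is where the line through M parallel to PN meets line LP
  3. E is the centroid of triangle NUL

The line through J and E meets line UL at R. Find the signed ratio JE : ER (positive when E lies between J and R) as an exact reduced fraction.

Assign L = (0, 0), J = (1, 0), M = (0, 1), N = (4, 2) — the answer is frame-independent, so this choice is without loss of generality.
1. P lies on line NJ with NP:PJ = 5:3 ⇒ P = (17/8, 3/4)
2. U is where the line through M parallel to PN meets line LP ⇒ U = (-51/16, -9/8)
3. E is the centroid of triangle NUL ⇒ E = (13/48, 7/24)
line JE meets UL at R = (17/32, 3/16)
E = J + t·(R−J) with t = 14/9, so JE:ER = 14/9:-5/9

JE:ER = -14/5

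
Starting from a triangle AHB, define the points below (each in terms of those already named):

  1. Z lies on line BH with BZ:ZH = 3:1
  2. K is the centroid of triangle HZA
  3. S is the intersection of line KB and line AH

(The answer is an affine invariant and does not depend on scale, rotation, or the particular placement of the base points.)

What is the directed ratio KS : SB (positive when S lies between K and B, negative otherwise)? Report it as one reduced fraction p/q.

Choose coordinates A = (0, 0), H = (1, 0), B = (0, 1).
1. Z lies on line BH with BZ:ZH = 3:1 ⇒ Z = (3/4, 1/4)
2. K is the centroid of triangle HZA ⇒ K = (7/12, 1/12)
3. S is the intersection of line KB and line AH ⇒ S = (7/11, 0)
S = K + t·(B−K) with t = -1/11, so KS:SB = t:(1−t) = -1/11:12/11

KS:SB = -1/12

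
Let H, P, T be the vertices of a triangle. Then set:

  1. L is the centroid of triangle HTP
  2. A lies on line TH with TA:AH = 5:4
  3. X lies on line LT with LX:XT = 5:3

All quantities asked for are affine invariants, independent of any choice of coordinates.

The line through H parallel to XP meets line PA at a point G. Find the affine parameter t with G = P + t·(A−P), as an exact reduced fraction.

Set H = (0, 0), P = (1, 0), T = (0, 1); any affine frame gives the same invariant.
1. L is the centroid of triangle HTP ⇒ L = (1/3, 1/3)
2. A lies on line TH with TA:AH = 5:4 ⇒ A = (0, 4/9)
3. X lies on line LT with LX:XT = 5:3 ⇒ X = (1/8, 3/4)
through H parallel to XP: direction (7/8, -3/4); meets PA at G = (-14/13, 12/13)
G = P + t·(A−P) with t = 27/13

t = 27/13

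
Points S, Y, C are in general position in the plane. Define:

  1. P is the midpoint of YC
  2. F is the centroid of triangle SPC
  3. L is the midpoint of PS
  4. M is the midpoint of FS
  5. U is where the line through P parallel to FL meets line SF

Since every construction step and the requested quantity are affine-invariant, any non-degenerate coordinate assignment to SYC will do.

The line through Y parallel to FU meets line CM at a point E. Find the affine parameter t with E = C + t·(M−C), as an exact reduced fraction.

t = 4

Assign S = (0, 0), Y = (1, 0), C = (0, 1) — the answer is frame-independent, so this choice is without loss of generality.
1. P is the midpoint of YC ⇒ P = (1/2, 1/2)
2. F is the centroid of triangle SPC ⇒ F = (1/6, 1/2)
3. L is the midpoint of PS ⇒ L = (1/4, 1/4)
4. M is the midpoint of FS ⇒ M = (1/12, 1/4)
5. U is where the line through P parallel to FL meets line SF ⇒ U = (1/3, 1)
through Y parallel to FU: direction (1/6, 1/2); meets CM at E = (1/3, -2)
E = C + t·(M−C) with t = 4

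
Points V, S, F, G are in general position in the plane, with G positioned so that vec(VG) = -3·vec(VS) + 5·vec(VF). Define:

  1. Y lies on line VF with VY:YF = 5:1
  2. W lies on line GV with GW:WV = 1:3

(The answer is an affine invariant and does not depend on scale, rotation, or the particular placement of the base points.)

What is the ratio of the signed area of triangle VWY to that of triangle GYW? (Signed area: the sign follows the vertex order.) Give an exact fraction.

[VWY]:[GYW] = 3

Assign V = (0, 0), S = (1, 0), F = (0, 1), G = (-3, 5) — the answer is frame-independent, so this choice is without loss of generality.
1. Y lies on line VF with VY:YF = 5:1 ⇒ Y = (0, 5/6)
2. W lies on line GV with GW:WV = 1:3 ⇒ W = (-9/4, 15/4)
2·[VWY] = -15/8, 2·[GYW] = -5/8
[VWY]:[GYW] = -15/8:-5/8 = 3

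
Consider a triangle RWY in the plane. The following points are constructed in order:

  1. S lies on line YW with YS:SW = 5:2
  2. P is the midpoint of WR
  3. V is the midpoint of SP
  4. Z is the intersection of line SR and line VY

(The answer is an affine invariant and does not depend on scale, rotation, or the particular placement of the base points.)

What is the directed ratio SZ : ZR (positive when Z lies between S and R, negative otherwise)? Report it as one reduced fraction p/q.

SZ:ZR = 5/17

Assign R = (0, 0), W = (1, 0), Y = (0, 1) — the answer is frame-independent, so this choice is without loss of generality.
1. S lies on line YW with YS:SW = 5:2 ⇒ S = (5/7, 2/7)
2. P is the midpoint of WR ⇒ P = (1/2, 0)
3. V is the midpoint of SP ⇒ V = (17/28, 1/7)
4. Z is the intersection of line SR and line VY ⇒ Z = (85/154, 17/77)
Z = S + t·(R−S) with t = 5/22, so SZ:ZR = t:(1−t) = 5/22:17/22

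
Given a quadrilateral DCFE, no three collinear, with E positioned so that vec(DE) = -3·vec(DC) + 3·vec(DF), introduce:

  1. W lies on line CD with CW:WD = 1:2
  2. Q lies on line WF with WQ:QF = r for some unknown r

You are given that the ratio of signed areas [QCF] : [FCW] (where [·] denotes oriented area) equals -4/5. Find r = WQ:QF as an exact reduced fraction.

r = 1/4

Assign D = (0, 0), C = (1, 0), F = (0, 1), E = (-3, 3) — the answer is frame-independent, so this choice is without loss of generality.
1. W lies on line CD with CW:WD = 1:2 ⇒ W = (2/3, 0)
2. With WQ:QF = r, write λ = r/(r+1) so Q = W + λ·(F−W); Q is affine-linear in λ
Every point depending on Q is an affine combination of Q and λ-independent points, so each such coordinate is linear in λ; the λ² term in each signed area is a multiple of (F−W)×(F−W) = 0, so 2·[QCF] and 2·[FCW] are each linear in λ. Evaluating at λ=0 and λ=1:
  2·[QCF] = -1/3·λ + 1/3,   2·[FCW] = -1/3
So [QCF]:[FCW] = (-1/3·λ + 1/3) / (-1/3). Setting this equal to -4/5:
  -1/3·λ + 1/3 = -4/5·(-1/3)  ⇒  λ = 1/5
Then r = λ/(1−λ) = (1/5)/(4/5) = 1/4. Check: with r = 1/4, Q = (8/15, 1/5) and [QCF]:[FCW] = -4/5 as required.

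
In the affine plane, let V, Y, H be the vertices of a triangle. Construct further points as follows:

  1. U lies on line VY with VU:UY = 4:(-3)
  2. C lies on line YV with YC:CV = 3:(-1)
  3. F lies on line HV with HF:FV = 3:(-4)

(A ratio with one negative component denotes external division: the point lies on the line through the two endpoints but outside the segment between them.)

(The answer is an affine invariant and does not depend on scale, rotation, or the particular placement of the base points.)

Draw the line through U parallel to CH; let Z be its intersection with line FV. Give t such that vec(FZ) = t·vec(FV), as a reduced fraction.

Choose coordinates V = (0, 0), Y = (1, 0), H = (0, 1).
1. U lies on line VY with VU:UY = 4:(-3) ⇒ U = (4, 0)
2. C lies on line YV with YC:CV = 3:(-1) ⇒ C = (-1/2, 0)
3. F lies on line HV with HF:FV = 3:(-4) ⇒ F = (0, 4)
through U parallel to CH: direction (1/2, 1); meets FV at Z = (0, -8)
Z = F + t·(V−F) with t = 3

t = 3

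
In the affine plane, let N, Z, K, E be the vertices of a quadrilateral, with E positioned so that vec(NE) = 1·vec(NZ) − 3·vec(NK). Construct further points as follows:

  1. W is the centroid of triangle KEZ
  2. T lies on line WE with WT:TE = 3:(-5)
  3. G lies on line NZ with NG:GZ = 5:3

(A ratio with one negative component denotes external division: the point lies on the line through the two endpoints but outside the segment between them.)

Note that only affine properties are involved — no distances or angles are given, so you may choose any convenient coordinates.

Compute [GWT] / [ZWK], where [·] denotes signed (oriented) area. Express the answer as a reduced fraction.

Assign N = (0, 0), Z = (1, 0), K = (0, 1), E = (1, -3) — the answer is frame-independent, so this choice is without loss of generality.
1. W is the centroid of triangle KEZ ⇒ W = (2/3, -2/3)
2. T lies on line WE with WT:TE = 3:(-5) ⇒ T = (1/6, 17/6)
3. G lies on line NZ with NG:GZ = 5:3 ⇒ G = (5/8, 0)
2·[GWT] = -3/16, 2·[ZWK] = -1
[GWT]:[ZWK] = -3/16:-1 = 3/16

[GWT]:[ZWK] = 3/16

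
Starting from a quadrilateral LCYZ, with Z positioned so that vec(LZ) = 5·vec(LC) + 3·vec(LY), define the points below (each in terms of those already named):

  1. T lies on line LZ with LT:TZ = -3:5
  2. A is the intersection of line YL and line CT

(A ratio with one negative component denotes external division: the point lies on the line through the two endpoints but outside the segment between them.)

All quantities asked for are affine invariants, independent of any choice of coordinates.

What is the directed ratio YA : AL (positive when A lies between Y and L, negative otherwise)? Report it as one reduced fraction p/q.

Choose coordinates L = (0, 0), C = (1, 0), Y = (0, 1), Z = (5, 3).
1. T lies on line LZ with LT:TZ = -3:5 ⇒ T = (-15/2, -9/2)
2. A is the intersection of line YL and line CT ⇒ A = (0, -9/17)
A = Y + t·(L−Y) with t = 26/17, so YA:AL = t:(1−t) = 26/17:-9/17

YA:AL = -26/9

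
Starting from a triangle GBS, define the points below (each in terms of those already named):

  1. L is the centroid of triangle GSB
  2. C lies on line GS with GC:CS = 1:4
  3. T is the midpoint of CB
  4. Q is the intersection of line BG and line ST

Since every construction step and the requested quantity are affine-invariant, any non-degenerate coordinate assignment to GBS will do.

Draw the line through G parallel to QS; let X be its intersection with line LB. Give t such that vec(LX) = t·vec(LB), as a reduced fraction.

t = -14/13

Set G = (0, 0), B = (1, 0), S = (0, 1); any affine frame gives the same invariant.
1. L is the centroid of triangle GSB ⇒ L = (1/3, 1/3)
2. C lies on line GS with GC:CS = 1:4 ⇒ C = (0, 1/5)
3. T is the midpoint of CB ⇒ T = (1/2, 1/10)
4. Q is the intersection of line BG and line ST ⇒ Q = (5/9, 0)
through G parallel to QS: direction (-5/9, 1); meets LB at X = (-5/13, 9/13)
X = L + t·(B−L) with t = -14/13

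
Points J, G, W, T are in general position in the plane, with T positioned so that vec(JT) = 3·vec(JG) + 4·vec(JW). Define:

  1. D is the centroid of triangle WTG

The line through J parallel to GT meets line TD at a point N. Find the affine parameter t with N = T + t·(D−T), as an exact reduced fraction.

t = 2

Choose coordinates J = (0, 0), G = (1, 0), W = (0, 1), T = (3, 4).
1. D is the centroid of triangle WTG ⇒ D = (4/3, 5/3)
through J parallel to GT: direction (2, 4); meets TD at N = (-1/3, -2/3)
N = T + t·(D−T) with t = 2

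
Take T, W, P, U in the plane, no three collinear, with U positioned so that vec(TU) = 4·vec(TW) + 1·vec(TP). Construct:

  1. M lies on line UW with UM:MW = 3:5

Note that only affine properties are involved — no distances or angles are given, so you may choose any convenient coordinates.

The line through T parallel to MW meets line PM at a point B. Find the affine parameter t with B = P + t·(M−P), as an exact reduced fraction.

Choose coordinates T = (0, 0), W = (1, 0), P = (0, 1), U = (4, 1).
1. M lies on line UW with UM:MW = 3:5 ⇒ M = (23/8, 5/8)
through T parallel to MW: direction (-15/8, -5/8); meets PM at B = (69/32, 23/32)
B = P + t·(M−P) with t = 3/4

t = 3/4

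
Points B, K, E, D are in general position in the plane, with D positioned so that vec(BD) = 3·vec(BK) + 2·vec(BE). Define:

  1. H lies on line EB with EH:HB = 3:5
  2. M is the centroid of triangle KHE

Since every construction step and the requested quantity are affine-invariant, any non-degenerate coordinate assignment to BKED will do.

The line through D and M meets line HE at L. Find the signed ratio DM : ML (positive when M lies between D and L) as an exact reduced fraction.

DM:ML = 8

Work in coordinates with B = (0, 0), K = (1, 0), E = (0, 1), D = (3, 2).
1. H lies on line EB with EH:HB = 3:5 ⇒ H = (0, 5/8)
2. M is the centroid of triangle KHE ⇒ M = (1/3, 13/24)
line DM meets HE at L = (0, 23/64)
M = D + t·(L−D) with t = 8/9, so DM:ML = 8/9:1/9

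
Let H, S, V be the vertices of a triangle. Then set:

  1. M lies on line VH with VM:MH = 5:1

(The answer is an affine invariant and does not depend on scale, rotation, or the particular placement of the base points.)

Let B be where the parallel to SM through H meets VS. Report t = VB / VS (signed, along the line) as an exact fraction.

Set H = (0, 0), S = (1, 0), V = (0, 1); any affine frame gives the same invariant.
1. M lies on line VH with VM:MH = 5:1 ⇒ M = (0, 1/6)
through H parallel to SM: direction (-1, 1/6); meets VS at B = (6/5, -1/5)
B = V + t·(S−V) with t = 6/5

t = 6/5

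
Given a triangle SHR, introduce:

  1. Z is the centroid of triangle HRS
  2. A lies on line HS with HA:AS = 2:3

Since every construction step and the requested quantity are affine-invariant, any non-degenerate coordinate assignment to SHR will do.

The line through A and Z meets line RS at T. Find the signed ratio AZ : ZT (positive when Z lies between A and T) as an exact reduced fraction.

AZ:ZT = 4/5

Choose coordinates S = (0, 0), H = (1, 0), R = (0, 1).
1. Z is the centroid of triangle HRS ⇒ Z = (1/3, 1/3)
2. A lies on line HS with HA:AS = 2:3 ⇒ A = (3/5, 0)
line AZ meets RS at T = (0, 3/4)
Z = A + t·(T−A) with t = 4/9, so AZ:ZT = 4/9:5/9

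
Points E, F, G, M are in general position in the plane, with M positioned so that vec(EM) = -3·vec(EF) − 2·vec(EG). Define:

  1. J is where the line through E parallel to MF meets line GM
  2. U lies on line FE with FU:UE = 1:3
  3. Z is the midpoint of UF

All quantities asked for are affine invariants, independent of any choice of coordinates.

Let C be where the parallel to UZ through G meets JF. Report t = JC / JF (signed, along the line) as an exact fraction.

t = 2

Choose coordinates E = (0, 0), F = (1, 0), G = (0, 1), M = (-3, -2).
1. J is where the line through E parallel to MF meets line GM ⇒ J = (-2, -1)
2. U lies on line FE with FU:UE = 1:3 ⇒ U = (3/4, 0)
3. Z is the midpoint of UF ⇒ Z = (7/8, 0)
through G parallel to UZ: direction (1/8, 0); meets JF at C = (4, 1)
C = J + t·(F−J) with t = 2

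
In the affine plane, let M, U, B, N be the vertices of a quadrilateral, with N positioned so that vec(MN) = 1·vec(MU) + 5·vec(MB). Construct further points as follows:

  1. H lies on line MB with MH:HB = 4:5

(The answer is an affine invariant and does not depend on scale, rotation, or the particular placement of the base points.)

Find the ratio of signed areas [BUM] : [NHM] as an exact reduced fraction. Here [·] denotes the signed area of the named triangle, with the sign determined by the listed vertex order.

[BUM]:[NHM] = -9/4

Assign M = (0, 0), U = (1, 0), B = (0, 1), N = (1, 5) — the answer is frame-independent, so this choice is without loss of generality.
1. H lies on line MB with MH:HB = 4:5 ⇒ H = (0, 4/9)
2·[BUM] = -1, 2·[NHM] = 4/9
[BUM]:[NHM] = -1:4/9 = -9/4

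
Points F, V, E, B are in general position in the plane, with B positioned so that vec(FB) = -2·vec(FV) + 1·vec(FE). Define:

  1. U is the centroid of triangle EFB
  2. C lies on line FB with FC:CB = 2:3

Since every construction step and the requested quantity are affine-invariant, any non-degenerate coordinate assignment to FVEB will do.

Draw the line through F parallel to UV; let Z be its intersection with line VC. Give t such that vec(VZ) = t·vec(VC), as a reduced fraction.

t = 5/4

Choose coordinates F = (0, 0), V = (1, 0), E = (0, 1), B = (-2, 1).
1. U is the centroid of triangle EFB ⇒ U = (-2/3, 2/3)
2. C lies on line FB with FC:CB = 2:3 ⇒ C = (-4/5, 2/5)
through F parallel to UV: direction (5/3, -2/3); meets VC at Z = (-5/4, 1/2)
Z = V + t·(C−V) with t = 5/4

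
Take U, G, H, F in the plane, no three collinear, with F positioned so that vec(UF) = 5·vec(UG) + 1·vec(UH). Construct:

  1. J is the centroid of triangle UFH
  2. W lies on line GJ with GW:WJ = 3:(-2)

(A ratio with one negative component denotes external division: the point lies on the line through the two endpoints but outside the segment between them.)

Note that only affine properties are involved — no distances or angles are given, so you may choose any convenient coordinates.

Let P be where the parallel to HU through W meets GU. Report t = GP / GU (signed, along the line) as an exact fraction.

t = -2

Set U = (0, 0), G = (1, 0), H = (0, 1), F = (5, 1); any affine frame gives the same invariant.
1. J is the centroid of triangle UFH ⇒ J = (5/3, 2/3)
2. W lies on line GJ with GW:WJ = 3:(-2) ⇒ W = (3, 2)
through W parallel to HU: direction (0, -1); meets GU at P = (3, 0)
P = G + t·(U−G) with t = -2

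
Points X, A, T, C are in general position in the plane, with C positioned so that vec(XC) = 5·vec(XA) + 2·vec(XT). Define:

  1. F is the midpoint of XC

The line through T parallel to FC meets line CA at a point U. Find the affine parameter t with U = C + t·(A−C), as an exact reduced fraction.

Assign X = (0, 0), A = (1, 0), T = (0, 1), C = (5, 2) — the answer is frame-independent, so this choice is without loss of generality.
1. F is the midpoint of XC ⇒ F = (5/2, 1)
through T parallel to FC: direction (5/2, 1); meets CA at U = (15, 7)
U = C + t·(A−C) with t = -5/2

t = -5/2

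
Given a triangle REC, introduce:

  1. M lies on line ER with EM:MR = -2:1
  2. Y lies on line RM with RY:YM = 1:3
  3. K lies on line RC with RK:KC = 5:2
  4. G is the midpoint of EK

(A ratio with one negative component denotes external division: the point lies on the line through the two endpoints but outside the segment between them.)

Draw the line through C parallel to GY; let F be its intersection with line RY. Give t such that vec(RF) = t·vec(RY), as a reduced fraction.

Choose coordinates R = (0, 0), E = (1, 0), C = (0, 1).
1. M lies on line ER with EM:MR = -2:1 ⇒ M = (-1, 0)
2. Y lies on line RM with RY:YM = 1:3 ⇒ Y = (-1/4, 0)
3. K lies on line RC with RK:KC = 5:2 ⇒ K = (0, 5/7)
4. G is the midpoint of EK ⇒ G = (1/2, 5/14)
through C parallel to GY: direction (-3/4, -5/14); meets RY at F = (-21/10, 0)
F = R + t·(Y−R) with t = 42/5

t = 42/5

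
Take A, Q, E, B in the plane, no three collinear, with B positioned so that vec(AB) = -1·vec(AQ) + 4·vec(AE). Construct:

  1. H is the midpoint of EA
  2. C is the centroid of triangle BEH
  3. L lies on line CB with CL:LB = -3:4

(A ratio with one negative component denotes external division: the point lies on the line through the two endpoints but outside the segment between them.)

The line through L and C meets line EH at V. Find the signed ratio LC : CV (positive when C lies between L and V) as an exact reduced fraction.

Assign A = (0, 0), Q = (1, 0), E = (0, 1), B = (-1, 4) — the answer is frame-independent, so this choice is without loss of generality.
1. H is the midpoint of EA ⇒ H = (0, 1/2)
2. C is the centroid of triangle BEH ⇒ C = (-1/3, 11/6)
3. L lies on line CB with CL:LB = -3:4 ⇒ L = (5/3, -14/3)
line LC meets EH at V = (0, 3/4)
C = L + t·(V−L) with t = 6/5, so LC:CV = 6/5:-1/5

LC:CV = -6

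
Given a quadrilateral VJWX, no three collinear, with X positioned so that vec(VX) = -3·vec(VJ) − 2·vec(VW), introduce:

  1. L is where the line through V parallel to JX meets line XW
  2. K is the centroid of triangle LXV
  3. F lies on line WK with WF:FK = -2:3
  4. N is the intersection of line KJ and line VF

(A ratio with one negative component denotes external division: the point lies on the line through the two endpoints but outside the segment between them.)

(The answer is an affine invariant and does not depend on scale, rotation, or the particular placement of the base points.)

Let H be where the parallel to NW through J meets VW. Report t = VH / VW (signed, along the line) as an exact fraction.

t = -9/2

Work in coordinates with V = (0, 0), J = (1, 0), W = (0, 1), X = (-3, -2).
1. L is where the line through V parallel to JX meets line XW ⇒ L = (-2, -1)
2. K is the centroid of triangle LXV ⇒ K = (-5/3, -1)
3. F lies on line WK with WF:FK = -2:3 ⇒ F = (10/3, 5)
4. N is the intersection of line KJ and line VF ⇒ N = (-1/3, -1/2)
through J parallel to NW: direction (1/3, 3/2); meets VW at H = (0, -9/2)
H = V + t·(W−V) with t = -9/2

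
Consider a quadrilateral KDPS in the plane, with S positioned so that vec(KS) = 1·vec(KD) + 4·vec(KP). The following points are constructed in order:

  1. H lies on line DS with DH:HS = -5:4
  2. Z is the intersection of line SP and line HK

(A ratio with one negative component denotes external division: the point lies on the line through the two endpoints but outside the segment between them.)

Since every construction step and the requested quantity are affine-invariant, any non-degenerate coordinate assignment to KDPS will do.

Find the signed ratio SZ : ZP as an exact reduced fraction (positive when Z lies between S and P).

SZ:ZP = 16

Choose coordinates K = (0, 0), D = (1, 0), P = (0, 1), S = (1, 4).
1. H lies on line DS with DH:HS = -5:4 ⇒ H = (1, 20)
2. Z is the intersection of line SP and line HK ⇒ Z = (1/17, 20/17)
Z = S + t·(P−S) with t = 16/17, so SZ:ZP = t:(1−t) = 16/17:1/17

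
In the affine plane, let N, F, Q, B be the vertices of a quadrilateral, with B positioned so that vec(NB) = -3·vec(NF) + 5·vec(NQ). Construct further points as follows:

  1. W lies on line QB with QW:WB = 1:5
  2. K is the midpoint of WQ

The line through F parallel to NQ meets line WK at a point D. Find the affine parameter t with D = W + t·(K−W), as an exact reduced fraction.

Assign N = (0, 0), F = (1, 0), Q = (0, 1), B = (-3, 5) — the answer is frame-independent, so this choice is without loss of generality.
1. W lies on line QB with QW:WB = 1:5 ⇒ W = (-1/2, 5/3)
2. K is the midpoint of WQ ⇒ K = (-1/4, 4/3)
through F parallel to NQ: direction (0, 1); meets WK at D = (1, -1/3)
D = W + t·(K−W) with t = 6

t = 6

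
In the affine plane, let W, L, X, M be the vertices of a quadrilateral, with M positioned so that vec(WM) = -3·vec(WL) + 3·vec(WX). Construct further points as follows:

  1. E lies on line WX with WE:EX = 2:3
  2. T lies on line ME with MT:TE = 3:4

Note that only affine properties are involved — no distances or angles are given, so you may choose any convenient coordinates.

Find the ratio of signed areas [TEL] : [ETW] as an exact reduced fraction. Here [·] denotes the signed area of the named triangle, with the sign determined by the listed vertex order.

[TEL]:[ETW] = 7/6

Work in coordinates with W = (0, 0), L = (1, 0), X = (0, 1), M = (-3, 3).
1. E lies on line WX with WE:EX = 2:3 ⇒ E = (0, 2/5)
2. T lies on line ME with MT:TE = 3:4 ⇒ T = (-12/7, 66/35)
2·[TEL] = 4/5, 2·[ETW] = 24/35
[TEL]:[ETW] = 4/5:24/35 = 7/6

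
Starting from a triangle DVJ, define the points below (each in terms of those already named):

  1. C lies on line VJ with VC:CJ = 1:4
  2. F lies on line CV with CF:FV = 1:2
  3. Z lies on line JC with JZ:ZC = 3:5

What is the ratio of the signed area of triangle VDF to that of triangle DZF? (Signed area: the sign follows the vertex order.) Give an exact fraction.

Set D = (0, 0), V = (1, 0), J = (0, 1); any affine frame gives the same invariant.
1. C lies on line VJ with VC:CJ = 1:4 ⇒ C = (4/5, 1/5)
2. F lies on line CV with CF:FV = 1:2 ⇒ F = (13/15, 2/15)
3. Z lies on line JC with JZ:ZC = 3:5 ⇒ Z = (3/10, 7/10)
2·[VDF] = -2/15, 2·[DZF] = -17/30
[VDF]:[DZF] = -2/15:-17/30 = 4/17

[VDF]:[DZF] = 4/17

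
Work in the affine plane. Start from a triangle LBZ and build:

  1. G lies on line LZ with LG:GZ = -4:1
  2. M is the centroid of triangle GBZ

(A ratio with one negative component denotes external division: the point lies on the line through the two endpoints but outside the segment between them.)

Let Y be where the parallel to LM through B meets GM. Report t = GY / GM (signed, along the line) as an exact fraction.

t = 11/4

Choose coordinates L = (0, 0), B = (1, 0), Z = (0, 1).
1. G lies on line LZ with LG:GZ = -4:1 ⇒ G = (0, 4/3)
2. M is the centroid of triangle GBZ ⇒ M = (1/3, 7/9)
through B parallel to LM: direction (1/3, 7/9); meets GM at Y = (11/12, -7/36)
Y = G + t·(M−G) with t = 11/4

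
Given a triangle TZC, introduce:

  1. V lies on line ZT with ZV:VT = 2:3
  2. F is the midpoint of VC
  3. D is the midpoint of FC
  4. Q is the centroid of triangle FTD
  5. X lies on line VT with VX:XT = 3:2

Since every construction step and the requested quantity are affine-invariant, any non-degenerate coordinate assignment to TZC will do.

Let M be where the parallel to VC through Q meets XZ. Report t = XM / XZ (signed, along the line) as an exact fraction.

Set T = (0, 0), Z = (1, 0), C = (0, 1); any affine frame gives the same invariant.
1. V lies on line ZT with ZV:VT = 2:3 ⇒ V = (3/5, 0)
2. F is the midpoint of VC ⇒ F = (3/10, 1/2)
3. D is the midpoint of FC ⇒ D = (3/20, 3/4)
4. Q is the centroid of triangle FTD ⇒ Q = (3/20, 5/12)
5. X lies on line VT with VX:XT = 3:2 ⇒ X = (6/25, 0)
through Q parallel to VC: direction (-3/5, 1); meets XZ at M = (2/5, 0)
M = X + t·(Z−X) with t = 4/19

t = 4/19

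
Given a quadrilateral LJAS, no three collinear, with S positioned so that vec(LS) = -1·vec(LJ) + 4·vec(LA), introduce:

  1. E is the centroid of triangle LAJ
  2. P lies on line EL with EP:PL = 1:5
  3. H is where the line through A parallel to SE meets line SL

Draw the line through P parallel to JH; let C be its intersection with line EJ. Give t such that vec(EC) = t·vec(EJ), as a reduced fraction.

t = -25/138

Set L = (0, 0), J = (1, 0), A = (0, 1), S = (-1, 4); any affine frame gives the same invariant.
1. E is the centroid of triangle LAJ ⇒ E = (1/3, 1/3)
2. P lies on line EL with EP:PL = 1:5 ⇒ P = (5/18, 5/18)
3. H is where the line through A parallel to SE meets line SL ⇒ H = (-4/5, 16/5)
through P parallel to JH: direction (-9/5, 16/5); meets EJ at C = (44/207, 163/414)
C = E + t·(J−E) with t = -25/138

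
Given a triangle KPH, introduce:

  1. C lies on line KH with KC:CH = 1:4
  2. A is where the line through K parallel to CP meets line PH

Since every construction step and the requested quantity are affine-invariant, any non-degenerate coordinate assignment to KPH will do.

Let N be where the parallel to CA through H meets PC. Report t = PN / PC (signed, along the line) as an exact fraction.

t = -4

Work in coordinates with K = (0, 0), P = (1, 0), H = (0, 1).
1. C lies on line KH with KC:CH = 1:4 ⇒ C = (0, 1/5)
2. A is where the line through K parallel to CP meets line PH ⇒ A = (5/4, -1/4)
through H parallel to CA: direction (5/4, -9/20); meets PC at N = (5, -4/5)
N = P + t·(C−P) with t = -4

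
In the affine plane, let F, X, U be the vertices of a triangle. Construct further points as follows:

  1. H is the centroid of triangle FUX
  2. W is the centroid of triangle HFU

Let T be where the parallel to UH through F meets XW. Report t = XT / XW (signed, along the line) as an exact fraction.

t = 3/2

Set F = (0, 0), X = (1, 0), U = (0, 1); any affine frame gives the same invariant.
1. H is the centroid of triangle FUX ⇒ H = (1/3, 1/3)
2. W is the centroid of triangle HFU ⇒ W = (1/9, 4/9)
through F parallel to UH: direction (1/3, -2/3); meets XW at T = (-1/3, 2/3)
T = X + t·(W−X) with t = 3/2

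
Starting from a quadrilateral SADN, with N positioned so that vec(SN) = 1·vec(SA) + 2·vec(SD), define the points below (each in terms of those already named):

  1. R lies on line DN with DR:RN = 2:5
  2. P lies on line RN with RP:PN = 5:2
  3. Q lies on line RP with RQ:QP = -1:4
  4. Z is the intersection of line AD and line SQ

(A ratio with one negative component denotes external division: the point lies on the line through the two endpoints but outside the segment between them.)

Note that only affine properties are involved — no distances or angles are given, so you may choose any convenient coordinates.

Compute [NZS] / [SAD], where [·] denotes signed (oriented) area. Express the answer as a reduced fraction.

[NZS]:[SAD] = 130/181

Assign S = (0, 0), A = (1, 0), D = (0, 1), N = (1, 2) — the answer is frame-independent, so this choice is without loss of generality.
1. R lies on line DN with DR:RN = 2:5 ⇒ R = (2/7, 9/7)
2. P lies on line RN with RP:PN = 5:2 ⇒ P = (39/49, 88/49)
3. Q lies on line RP with RQ:QP = -1:4 ⇒ Q = (17/147, 164/147)
4. Z is the intersection of line AD and line SQ ⇒ Z = (17/181, 164/181)
2·[NZS] = 130/181, 2·[SAD] = 1
[NZS]:[SAD] = 130/181:1 = 130/181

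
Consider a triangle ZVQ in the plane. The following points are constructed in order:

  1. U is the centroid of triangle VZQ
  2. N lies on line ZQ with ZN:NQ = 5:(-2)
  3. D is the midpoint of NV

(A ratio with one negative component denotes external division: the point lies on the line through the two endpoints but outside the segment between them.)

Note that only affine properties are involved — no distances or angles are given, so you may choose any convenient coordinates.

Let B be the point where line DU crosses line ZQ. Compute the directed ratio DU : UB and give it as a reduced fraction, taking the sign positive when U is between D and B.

Set Z = (0, 0), V = (1, 0), Q = (0, 1); any affine frame gives the same invariant.
1. U is the centroid of triangle VZQ ⇒ U = (1/3, 1/3)
2. N lies on line ZQ with ZN:NQ = 5:(-2) ⇒ N = (0, 5/3)
3. D is the midpoint of NV ⇒ D = (1/2, 5/6)
line DU meets ZQ at B = (0, -2/3)
U = D + t·(B−D) with t = 1/3, so DU:UB = 1/3:2/3

DU:UB = 1/2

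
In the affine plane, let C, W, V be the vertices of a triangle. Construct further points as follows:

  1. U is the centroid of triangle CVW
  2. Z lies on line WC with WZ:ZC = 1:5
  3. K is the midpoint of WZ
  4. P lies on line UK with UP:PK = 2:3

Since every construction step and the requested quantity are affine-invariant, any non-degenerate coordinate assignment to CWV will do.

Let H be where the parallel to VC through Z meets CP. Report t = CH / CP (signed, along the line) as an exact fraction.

Work in coordinates with C = (0, 0), W = (1, 0), V = (0, 1).
1. U is the centroid of triangle CVW ⇒ U = (1/3, 1/3)
2. Z lies on line WC with WZ:ZC = 1:5 ⇒ Z = (5/6, 0)
3. K is the midpoint of WZ ⇒ K = (11/12, 0)
4. P lies on line UK with UP:PK = 2:3 ⇒ P = (17/30, 1/5)
through Z parallel to VC: direction (0, -1); meets CP at H = (5/6, 5/17)
H = C + t·(P−C) with t = 25/17

t = 25/17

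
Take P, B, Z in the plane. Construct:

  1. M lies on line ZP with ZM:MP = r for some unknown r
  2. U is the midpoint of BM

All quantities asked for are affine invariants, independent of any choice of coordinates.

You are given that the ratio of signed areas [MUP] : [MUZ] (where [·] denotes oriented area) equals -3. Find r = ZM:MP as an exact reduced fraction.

r = 1/3

Work in coordinates with P = (0, 0), B = (1, 0), Z = (0, 1).
1. With ZM:MP = r, write λ = r/(r+1) so M = Z + λ·(P−Z); M is affine-linear in λ
2. U is the midpoint of BM ⇒ U is an affine combination of earlier points and hence also affine-linear in λ
Every point depending on M is an affine combination of M and λ-independent points, so each such coordinate is linear in λ; the λ² term in each signed area is a multiple of (P−Z)×(P−Z) = 0, so 2·[MUP] and 2·[MUZ] are each linear in λ. Evaluating at λ=0 and λ=1:
  2·[MUP] = 1/2·λ − 1/2,   2·[MUZ] = 1/2·λ
So [MUP]:[MUZ] = (1/2·λ − 1/2) / (1/2·λ). Setting this equal to -3:
  1/2·λ − 1/2 = -3·(1/2·λ)  ⇒  λ = 1/4
Then r = λ/(1−λ) = (1/4)/(3/4) = 1/3. Check: with r = 1/3, M = (0, 3/4) and [MUP]:[MUZ] = -3 as required.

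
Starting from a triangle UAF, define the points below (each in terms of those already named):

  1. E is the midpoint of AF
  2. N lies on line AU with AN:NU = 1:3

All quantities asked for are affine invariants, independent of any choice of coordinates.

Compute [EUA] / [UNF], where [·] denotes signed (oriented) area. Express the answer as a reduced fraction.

Assign U = (0, 0), A = (1, 0), F = (0, 1) — the answer is frame-independent, so this choice is without loss of generality.
1. E is the midpoint of AF ⇒ E = (1/2, 1/2)
2. N lies on line AU with AN:NU = 1:3 ⇒ N = (3/4, 0)
2·[EUA] = 1/2, 2·[UNF] = 3/4
[EUA]:[UNF] = 1/2:3/4 = 2/3

[EUA]:[UNF] = 2/3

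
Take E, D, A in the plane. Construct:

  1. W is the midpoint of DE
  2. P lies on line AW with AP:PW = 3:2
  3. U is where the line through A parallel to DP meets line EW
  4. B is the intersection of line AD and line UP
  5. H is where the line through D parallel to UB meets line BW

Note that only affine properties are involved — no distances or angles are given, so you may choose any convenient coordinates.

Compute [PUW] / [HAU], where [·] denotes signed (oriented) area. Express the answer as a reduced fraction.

Choose coordinates E = (0, 0), D = (1, 0), A = (0, 1).
1. W is the midpoint of DE ⇒ W = (1/2, 0)
2. P lies on line AW with AP:PW = 3:2 ⇒ P = (3/10, 2/5)
3. U is where the line through A parallel to DP meets line EW ⇒ U = (7/4, 0)
4. B is the intersection of line AD and line UP ⇒ B = (5/7, 2/7)
5. H is where the line through D parallel to UB meets line BW ⇒ H = (41/70, 4/35)
2·[PUW] = -1/2, 2·[HAU] = -27/28
[PUW]:[HAU] = -1/2:-27/28 = 14/27

[PUW]:[HAU] = 14/27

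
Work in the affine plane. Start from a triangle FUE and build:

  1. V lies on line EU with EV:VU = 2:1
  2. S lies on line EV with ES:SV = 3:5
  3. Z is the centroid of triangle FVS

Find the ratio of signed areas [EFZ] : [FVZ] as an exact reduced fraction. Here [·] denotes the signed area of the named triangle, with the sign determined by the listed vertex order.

Work in coordinates with F = (0, 0), U = (1, 0), E = (0, 1).
1. V lies on line EU with EV:VU = 2:1 ⇒ V = (2/3, 1/3)
2. S lies on line EV with ES:SV = 3:5 ⇒ S = (1/4, 3/4)
3. Z is the centroid of triangle FVS ⇒ Z = (11/36, 13/36)
2·[EFZ] = 11/36, 2·[FVZ] = 5/36
[EFZ]:[FVZ] = 11/36:5/36 = 11/5

[EFZ]:[FVZ] = 11/5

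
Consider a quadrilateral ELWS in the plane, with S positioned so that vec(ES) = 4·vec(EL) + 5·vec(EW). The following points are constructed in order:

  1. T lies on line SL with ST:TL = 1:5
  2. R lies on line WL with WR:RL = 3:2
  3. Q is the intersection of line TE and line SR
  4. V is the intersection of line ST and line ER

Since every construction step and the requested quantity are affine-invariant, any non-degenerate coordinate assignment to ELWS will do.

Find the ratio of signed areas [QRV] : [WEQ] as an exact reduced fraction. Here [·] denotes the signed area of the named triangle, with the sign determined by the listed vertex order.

Assign E = (0, 0), L = (1, 0), W = (0, 1), S = (4, 5) — the answer is frame-independent, so this choice is without loss of generality.
1. T lies on line SL with ST:TL = 1:5 ⇒ T = (7/2, 25/6)
2. R lies on line WL with WR:RL = 3:2 ⇒ R = (3/5, 2/5)
3. Q is the intersection of line TE and line SR ⇒ Q = (147/58, 175/58)
4. V is the intersection of line ST and line ER ⇒ V = (5/3, 10/9)
2·[QRV] = 616/435, 2·[WEQ] = 147/58
[QRV]:[WEQ] = 616/435:147/58 = 176/315

[QRV]:[WEQ] = 176/315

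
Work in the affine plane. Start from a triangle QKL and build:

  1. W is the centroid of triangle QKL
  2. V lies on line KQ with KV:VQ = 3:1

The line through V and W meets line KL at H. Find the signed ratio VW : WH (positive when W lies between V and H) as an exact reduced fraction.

VW:WH = 5/4

Choose coordinates Q = (0, 0), K = (1, 0), L = (0, 1).
1. W is the centroid of triangle QKL ⇒ W = (1/3, 1/3)
2. V lies on line KQ with KV:VQ = 3:1 ⇒ V = (1/4, 0)
line VW meets KL at H = (2/5, 3/5)
W = V + t·(H−V) with t = 5/9, so VW:WH = 5/9:4/9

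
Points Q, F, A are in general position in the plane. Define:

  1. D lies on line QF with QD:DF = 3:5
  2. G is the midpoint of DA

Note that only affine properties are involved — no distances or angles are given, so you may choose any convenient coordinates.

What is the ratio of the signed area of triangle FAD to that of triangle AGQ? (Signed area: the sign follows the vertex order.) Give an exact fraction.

[FAD]:[AGQ] = -10/3

Work in coordinates with Q = (0, 0), F = (1, 0), A = (0, 1).
1. D lies on line QF with QD:DF = 3:5 ⇒ D = (3/8, 0)
2. G is the midpoint of DA ⇒ G = (3/16, 1/2)
2·[FAD] = 5/8, 2·[AGQ] = -3/16
[FAD]:[AGQ] = 5/8:-3/16 = -10/3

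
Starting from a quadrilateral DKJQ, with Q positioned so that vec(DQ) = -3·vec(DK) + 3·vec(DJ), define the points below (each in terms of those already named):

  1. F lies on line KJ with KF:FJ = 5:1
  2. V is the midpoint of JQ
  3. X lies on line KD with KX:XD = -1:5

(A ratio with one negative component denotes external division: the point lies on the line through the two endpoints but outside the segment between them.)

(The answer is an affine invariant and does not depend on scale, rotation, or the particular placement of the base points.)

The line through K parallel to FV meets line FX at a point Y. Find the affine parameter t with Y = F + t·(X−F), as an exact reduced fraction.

t = 10/3

Work in coordinates with D = (0, 0), K = (1, 0), J = (0, 1), Q = (-3, 3).
1. F lies on line KJ with KF:FJ = 5:1 ⇒ F = (1/6, 5/6)
2. V is the midpoint of JQ ⇒ V = (-3/2, 2)
3. X lies on line KD with KX:XD = -1:5 ⇒ X = (5/4, 0)
through K parallel to FV: direction (-5/3, 7/6); meets FX at Y = (34/9, -35/18)
Y = F + t·(X−F) with t = 10/3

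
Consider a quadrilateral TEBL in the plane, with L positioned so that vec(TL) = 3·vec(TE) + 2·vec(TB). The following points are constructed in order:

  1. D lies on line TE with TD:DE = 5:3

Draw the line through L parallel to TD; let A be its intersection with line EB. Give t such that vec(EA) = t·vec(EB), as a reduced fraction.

Work in coordinates with T = (0, 0), E = (1, 0), B = (0, 1), L = (3, 2).
1. D lies on line TE with TD:DE = 5:3 ⇒ D = (5/8, 0)
through L parallel to TD: direction (5/8, 0); meets EB at A = (-1, 2)
A = E + t·(B−E) with t = 2

t = 2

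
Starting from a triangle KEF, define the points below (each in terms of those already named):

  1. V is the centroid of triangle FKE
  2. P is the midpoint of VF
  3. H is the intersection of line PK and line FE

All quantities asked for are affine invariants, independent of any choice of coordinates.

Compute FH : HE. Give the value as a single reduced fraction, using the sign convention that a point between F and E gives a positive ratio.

FH:HE = 1/4

Set K = (0, 0), E = (1, 0), F = (0, 1); any affine frame gives the same invariant.
1. V is the centroid of triangle FKE ⇒ V = (1/3, 1/3)
2. P is the midpoint of VF ⇒ P = (1/6, 2/3)
3. H is the intersection of line PK and line FE ⇒ H = (1/5, 4/5)
H = F + t·(E−F) with t = 1/5, so FH:HE = t:(1−t) = 1/5:4/5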